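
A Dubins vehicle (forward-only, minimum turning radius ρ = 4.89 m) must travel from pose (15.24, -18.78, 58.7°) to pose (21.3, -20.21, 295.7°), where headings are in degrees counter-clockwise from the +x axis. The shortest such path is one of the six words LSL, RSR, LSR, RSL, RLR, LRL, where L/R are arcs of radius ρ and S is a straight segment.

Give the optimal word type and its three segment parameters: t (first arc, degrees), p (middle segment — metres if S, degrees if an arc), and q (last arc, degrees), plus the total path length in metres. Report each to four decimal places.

Let ψ = atan2(Δy, Δx) = atan2(-1.43, 6.06) = -13.2774° be the start→goal bearing.
Normalize: d = |goal − start| / ρ = 6.226436/4.89 = 1.273300, α = (θ_start − ψ) mod 360° = 71.9774° = 1.256243 rad, β = (θ_goal − ψ) mod 360° = 308.9774° = 5.392673 rad.
Common terms: sin α = 0.950935, cos α = 0.309392, sin β = -0.777394, cos β = 0.629014, cos(α−β) = -0.544639, d² = 1.621292. Work in radians in the unit-radius frame; every candidate has L = ρ·(t + p + q).
LSL: p² = 2 + d² − 2cos(α−β) + 2d(sin α − sin β) = 9.111931; p = √p² = 3.018598; φ = atan2(cos β − cos α, d + sin α − sin β) = 0.106083 rad; t = (φ − α) mod 2π = 5.133026 rad, q = (β − φ) mod 2π = 5.286590 rad → L = 4.89·(5.133026 + 3.018598 + 5.286590) = 4.89·13.438213 = 65.712862 m
RSR: p² = 2 + d² − 2cos(α−β) + 2d(sin β − sin α) = 0.309209; p = √p² = 0.556066; φ = atan2(cos α − cos β, d − sin α + sin β) = -2.529244 rad; t = (α − φ) mod 2π = 3.785487 rad, q = (φ − β) mod 2π = 4.644454 rad → L = 4.89·(3.785487 + 0.556066 + 4.644454) = 4.89·8.986006 = 43.941571 m
LSR: p² = d² − 2 + 2cos(α−β) + 2d(sin α + sin β) = -1.026048 < 0 → infeasible
RSL: p² = d² − 2 + 2cos(α−β) − 2d(sin α + sin β) = -1.909924 < 0 → infeasible
RLR: c = (6 − d² + 2cos(α−β) + 2d(sin α − sin β))/8 = 0.961349; p = 2π − arccos c = 6.004249 rad; φ = atan2(cos α − cos β, d − sin α + sin β) = -2.529244 rad; t = (α − φ + p/2) mod 2π = 0.504426 rad, q = (α − β − t + p) mod 2π = 1.363393 rad → L = 4.89·(0.504426 + 6.004249 + 1.363393) = 4.89·7.872067 = 38.494410 m
LRL: c = (6 − d² + 2cos(α−β) − 2d(sin α − sin β))/8 = -0.138991; p = 2π − arccos c = 4.572946 rad; φ = atan2(cos β − cos α, d + sin α − sin β) = 0.106083 rad; t = (φ − α + p/2) mod 2π = 1.136313 rad, q = (β − α − t + p) mod 2π = 1.289878 rad → L = 4.89·(1.136313 + 4.572946 + 1.289878) = 4.89·6.999137 = 34.225781 m
Shortest: LRL with L = 34.225781 m ≈ 34.2258 m
Convert LRL to answer units (arcs ×180/π): t = 1.136313·180/π = 65.1060°, p = 4.572946·180/π = 262.0105°, q = 1.289878·180/π = 73.9045°, L = 34.2258 m.

LRL: t = 65.1060°, p = 262.0105°, q = 73.9045°, L = 34.2258 m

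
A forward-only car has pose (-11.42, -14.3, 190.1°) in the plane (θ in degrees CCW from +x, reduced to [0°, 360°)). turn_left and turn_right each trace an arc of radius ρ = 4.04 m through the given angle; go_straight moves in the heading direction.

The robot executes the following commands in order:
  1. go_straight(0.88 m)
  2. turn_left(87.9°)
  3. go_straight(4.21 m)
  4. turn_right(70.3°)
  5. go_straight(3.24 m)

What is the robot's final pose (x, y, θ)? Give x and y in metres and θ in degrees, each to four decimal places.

(-19.9840, -28.8083, 207.7000°)

set_pose: (x, y, θ) = (-11.4200, -14.3000, 190.1000°), ρ = 4.04
go_straight(0.88): x += 0.88·cos θ, y += 0.88·sin θ → (-12.2864, -14.4543, 190.1000°)
turn_left(87.9°): centre at ρ to the left, rotate +87.9° → (-15.5786, -18.9940, 278.0000°)
go_straight(4.21): x += 4.21·cos θ, y += 4.21·sin θ → (-14.9926, -23.1630, 278.0000°)
turn_right(70.3°): centre at ρ to the right, rotate −70.3° → (-17.1154, -27.3023, 207.7000°)
go_straight(3.24): x += 3.24·cos θ, y += 3.24·sin θ → (-19.9840, -28.8083, 207.7000°)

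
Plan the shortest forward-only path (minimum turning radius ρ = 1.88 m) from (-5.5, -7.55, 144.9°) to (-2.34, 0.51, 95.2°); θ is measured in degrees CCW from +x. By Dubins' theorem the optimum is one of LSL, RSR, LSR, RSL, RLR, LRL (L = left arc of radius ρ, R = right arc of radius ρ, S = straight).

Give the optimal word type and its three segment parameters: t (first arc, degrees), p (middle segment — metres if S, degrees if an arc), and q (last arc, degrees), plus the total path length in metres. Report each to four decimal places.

Let ψ = atan2(Δy, Δx) = atan2(8.06, 3.16) = 68.5919° be the start→goal bearing.
Normalize: d = |goal − start| / ρ = 8.657321/1.88 = 4.604958, α = (θ_start − ψ) mod 360° = 76.3081° = 1.331828 rad, β = (θ_goal − ψ) mod 360° = 26.6081° = 0.464400 rad.
Common terms: sin α = 0.971583, cos α = 0.236700, sin β = 0.447886, cos β = 0.894091, cos(α−β) = 0.646790, d² = 21.205636. Work in radians in the unit-radius frame; every candidate has L = ρ·(t + p + q).
LSL: p² = 2 + d² − 2cos(α−β) + 2d(sin α − sin β) = 26.735259; p = √p² = 5.170615; φ = atan2(cos β − cos α, d + sin α − sin β) = 0.127485 rad; t = (φ − α) mod 2π = 5.078842 rad, q = (β − φ) mod 2π = 0.336915 rad → L = 1.88·(5.078842 + 5.170615 + 0.336915) = 1.88·10.586372 = 19.902379 m
RSR: p² = 2 + d² − 2cos(α−β) + 2d(sin β − sin α) = 17.088854; p = √p² = 4.133867; φ = atan2(cos α − cos β, d − sin α + sin β) = -0.159704 rad; t = (α − φ) mod 2π = 1.491532 rad, q = (φ − β) mod 2π = 5.659082 rad → L = 1.88·(1.491532 + 4.133867 + 5.659082) = 1.88·11.284481 = 21.214824 m
LSR: p² = d² − 2 + 2cos(α−β) + 2d(sin α + sin β) = 33.572403; p = √p² = 5.794170; φ = atan2(−cos α − cos β, d + sin α + sin β) − atan2(−2, p) = 0.146827 rad; t = (φ − α) mod 2π = 5.098185 rad, q = (φ − β) mod 2π = 5.965613 rad → L = 1.88·(5.098185 + 5.794170 + 5.965613) = 1.88·16.857967 = 31.692979 m
RSL: p² = d² − 2 + 2cos(α−β) − 2d(sin α + sin β) = 7.426028; p = √p² = 2.725074; φ = atan2(cos α + cos β, d − sin α − sin β) − atan2(2, p) = -0.292027 rad; t = (α − φ) mod 2π = 1.623856 rad, q = (β − φ) mod 2π = 0.756427 rad → L = 1.88·(1.623856 + 2.725074 + 0.756427) = 1.88·5.105357 = 9.598070 m
RLR: c = (6 − d² + 2cos(α−β) + 2d(sin α − sin β))/8 = -1.136107, |c| > 1 → infeasible
LRL: c = (6 − d² + 2cos(α−β) − 2d(sin α − sin β))/8 = -2.341907, |c| > 1 → infeasible
Shortest: RSL with L = 9.598070 m ≈ 9.5981 m
Convert RSL to answer units (arcs ×180/π): t = 1.623856·180/π = 93.0401°, p = ρ·p = 1.88·2.725074 = 5.1231 m, q = 0.756427·180/π = 43.3401°, L = 9.5981 m.

RSL: t = 93.0401°, p = 5.1231 m, q = 43.3401°, L = 9.5981 m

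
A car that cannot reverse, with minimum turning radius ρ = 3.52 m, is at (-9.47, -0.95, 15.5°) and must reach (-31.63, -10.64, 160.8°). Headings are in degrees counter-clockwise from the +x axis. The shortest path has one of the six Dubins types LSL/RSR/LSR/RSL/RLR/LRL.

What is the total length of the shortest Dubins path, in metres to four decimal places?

Let ψ = atan2(Δy, Δx) = atan2(-9.69, -22.16) = -156.3815° be the start→goal bearing.
Normalize: d = |goal − start| / ρ = 24.185981/3.52 = 6.871017, α = (θ_start − ψ) mod 360° = 171.8815° = 2.999898 rad, β = (θ_goal − ψ) mod 360° = 317.1815° = 5.535861 rad.
Common terms: sin α = 0.141221, cos α = -0.989978, sin β = -0.679679, cos β = 0.733510, cos(α−β) = -0.822144, d² = 47.210881. Work in radians in the unit-radius frame; every candidate has L = ρ·(t + p + q).
LSL: p² = 2 + d² − 2cos(α−β) + 2d(sin α − sin β) = 62.136004; p = √p² = 7.882639; φ = atan2(cos β − cos α, d + sin α − sin β) = 0.220424 rad; t = (φ − α) mod 2π = 3.503712 rad, q = (β − φ) mod 2π = 5.315437 rad → L = 3.52·(3.503712 + 7.882639 + 5.315437) = 3.52·16.701788 = 58.790294 m
RSR: p² = 2 + d² − 2cos(α−β) + 2d(sin β − sin α) = 39.574335; p = √p² = 6.290814; φ = atan2(cos α − cos β, d − sin α + sin β) = -0.277518 rad; t = (α − φ) mod 2π = 3.277415 rad, q = (φ − β) mod 2π = 0.469807 rad → L = 3.52·(3.277415 + 6.290814 + 0.469807) = 3.52·10.038035 = 35.333885 m
LSR: p² = d² − 2 + 2cos(α−β) + 2d(sin α + sin β) = 36.167096; p = √p² = 6.013909; φ = atan2(−cos α − cos β, d + sin α + sin β) − atan2(−2, p) = 0.361534 rad; t = (φ − α) mod 2π = 3.644822 rad, q = (φ − β) mod 2π = 1.108859 rad → L = 3.52·(3.644822 + 6.013909 + 1.108859) = 3.52·10.767589 = 37.901914 m
RSL: p² = d² − 2 + 2cos(α−β) − 2d(sin α + sin β) = 50.966090; p = √p² = 7.139054; φ = atan2(cos α + cos β, d − sin α − sin β) − atan2(2, p) = -0.307747 rad; t = (α − φ) mod 2π = 3.307644 rad, q = (β − φ) mod 2π = 5.843608 rad → L = 3.52·(3.307644 + 7.139054 + 5.843608) = 3.52·16.290306 = 57.341877 m
RLR: c = (6 − d² + 2cos(α−β) + 2d(sin α − sin β))/8 = -3.946792, |c| > 1 → infeasible
LRL: c = (6 − d² + 2cos(α−β) − 2d(sin α − sin β))/8 = -6.767000, |c| > 1 → infeasible
Shortest: RSR with L = 35.333885 m ≈ 35.3339 m

35.3339 m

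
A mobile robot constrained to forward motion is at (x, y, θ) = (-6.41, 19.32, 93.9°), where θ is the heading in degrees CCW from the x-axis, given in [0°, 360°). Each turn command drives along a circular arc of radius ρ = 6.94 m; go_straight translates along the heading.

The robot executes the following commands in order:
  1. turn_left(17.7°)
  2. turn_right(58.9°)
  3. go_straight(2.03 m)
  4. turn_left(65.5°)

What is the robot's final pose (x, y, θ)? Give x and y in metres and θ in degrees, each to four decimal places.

(-4.1234, 37.2630, 118.2000°)

set_pose: (x, y, θ) = (-6.4100, 19.3200, 93.9000°), ρ = 6.94
turn_left(17.7°): centre at ρ to the left, rotate +17.7° → (-6.8813, 21.4028, 111.6000°)
turn_right(58.9°): centre at ρ to the right, rotate −58.9° → (-5.9492, 28.1631, 52.7000°)
go_straight(2.03): x += 2.03·cos θ, y += 2.03·sin θ → (-4.7191, 29.7779, 52.7000°)
turn_left(65.5°): centre at ρ to the left, rotate +65.5° → (-4.1234, 37.2630, 118.2000°)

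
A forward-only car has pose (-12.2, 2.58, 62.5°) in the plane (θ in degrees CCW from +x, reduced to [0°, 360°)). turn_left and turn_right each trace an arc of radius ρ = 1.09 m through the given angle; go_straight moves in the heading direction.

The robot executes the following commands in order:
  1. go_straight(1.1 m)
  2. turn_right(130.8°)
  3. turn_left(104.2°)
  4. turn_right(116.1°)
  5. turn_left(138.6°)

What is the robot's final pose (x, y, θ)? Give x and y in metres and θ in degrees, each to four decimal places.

set_pose: (x, y, θ) = (-12.2000, 2.5800, 62.5000°), ρ = 1.09
go_straight(1.1): x += 1.1·cos θ, y += 1.1·sin θ → (-11.6921, 3.5557, 62.5000°)
turn_right(130.8°): centre at ρ to the right, rotate −130.8° → (-9.7125, 3.4554, -68.3000° ≡ 291.7000°)
turn_left(104.2°): centre at ρ to the left, rotate +104.2° → (-8.0606, 2.9755, 395.9000° ≡ 35.9000°)
turn_right(116.1°): centre at ρ to the right, rotate −116.1° → (-6.3473, 2.2781, -80.2000° ≡ 279.8000°)
turn_left(138.6°): centre at ρ to the left, rotate +138.6° → (-4.3449, 1.8925, 418.4000° ≡ 58.4000°)

(-4.3449, 1.8925, 58.4000°)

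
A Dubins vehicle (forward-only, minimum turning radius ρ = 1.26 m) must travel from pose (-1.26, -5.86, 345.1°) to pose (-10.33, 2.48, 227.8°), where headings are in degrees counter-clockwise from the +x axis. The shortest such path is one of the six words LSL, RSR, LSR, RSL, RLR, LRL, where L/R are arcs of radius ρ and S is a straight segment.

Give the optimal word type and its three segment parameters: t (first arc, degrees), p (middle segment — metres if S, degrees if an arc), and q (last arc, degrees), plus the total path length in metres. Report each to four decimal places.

LSL: t = 158.3322°, p = 10.5342 m, q = 84.3678°, L = 15.8715 m

Let ψ = atan2(Δy, Δx) = atan2(8.34, -9.07) = 137.4010° be the start→goal bearing.
Normalize: d = |goal − start| / ρ = 12.321546/1.26 = 9.779005, α = (θ_start − ψ) mod 360° = 207.6990° = 3.625031 rad, β = (θ_goal − ψ) mod 360° = 90.3990° = 1.577760 rad.
Common terms: sin α = -0.464827, cos α = -0.885402, sin β = 0.999976, cos β = -0.006964, cos(α−β) = -0.458650, d² = 95.628937. Work in radians in the unit-radius frame; every candidate has L = ρ·(t + p + q).
LSL: p² = 2 + d² − 2cos(α−β) + 2d(sin α − sin β) = 69.897618; p = √p² = 8.360480; φ = atan2(cos β − cos α, d + sin α − sin β) = 0.105265 rad; t = (φ − α) mod 2π = 2.763419 rad, q = (β − φ) mod 2π = 1.472496 rad → L = 1.26·(2.763419 + 8.360480 + 1.472496) = 1.26·12.596394 = 15.871456 m
RSR: p² = 2 + d² − 2cos(α−β) + 2d(sin β − sin α) = 127.194854; p = √p² = 11.278070; φ = atan2(cos α − cos β, d − sin α + sin β) = -0.077968 rad; t = (α − φ) mod 2π = 3.702999 rad, q = (φ − β) mod 2π = 4.627457 rad → L = 1.26·(3.702999 + 11.278070 + 4.627457) = 1.26·19.608526 = 24.706743 m
LSR: p² = d² − 2 + 2cos(α−β) + 2d(sin α + sin β) = 103.178091; p = √p² = 10.157662; φ = atan2(−cos α − cos β, d + sin α + sin β) − atan2(−2, p) = 0.280713 rad; t = (φ − α) mod 2π = 2.938866 rad, q = (φ − β) mod 2π = 4.986138 rad → L = 1.26·(2.938866 + 10.157662 + 4.986138) = 1.26·18.082666 = 22.784159 m
RSL: p² = d² − 2 + 2cos(α−β) − 2d(sin α + sin β) = 82.245185; p = √p² = 9.068913; φ = atan2(cos α + cos β, d − sin α − sin β) − atan2(2, p) = -0.313297 rad; t = (α − φ) mod 2π = 3.938328 rad, q = (β − φ) mod 2π = 1.891057 rad → L = 1.26·(3.938328 + 9.068913 + 1.891057) = 1.26·14.898299 = 18.771856 m
RLR: c = (6 − d² + 2cos(α−β) + 2d(sin α − sin β))/8 = -14.899357, |c| > 1 → infeasible
LRL: c = (6 − d² + 2cos(α−β) − 2d(sin α − sin β))/8 = -7.737202, |c| > 1 → infeasible
Shortest: LSL with L = 15.871456 m ≈ 15.8715 m
Convert LSL to answer units (arcs ×180/π): t = 2.763419·180/π = 158.3322°, p = ρ·p = 1.26·8.360480 = 10.5342 m, q = 1.472496·180/π = 84.3678°, L = 15.8715 m.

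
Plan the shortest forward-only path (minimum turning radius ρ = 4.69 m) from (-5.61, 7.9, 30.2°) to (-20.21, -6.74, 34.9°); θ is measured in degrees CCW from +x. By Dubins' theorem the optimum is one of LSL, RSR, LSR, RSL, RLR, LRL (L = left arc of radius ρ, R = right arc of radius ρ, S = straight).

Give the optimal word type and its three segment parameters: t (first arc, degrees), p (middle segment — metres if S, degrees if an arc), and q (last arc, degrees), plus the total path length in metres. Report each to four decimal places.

RSR: t = 164.8861°, p = 20.3005 m, q = 190.4139°, L = 49.3840 m

Let ψ = atan2(Δy, Δx) = atan2(-14.64, -14.60) = -134.9216° be the start→goal bearing.
Normalize: d = |goal − start| / ρ = 20.675822/4.69 = 4.408491, α = (θ_start − ψ) mod 360° = 165.1216° = 2.881916 rad, β = (θ_goal − ψ) mod 360° = 169.8216° = 2.963946 rad.
Common terms: sin α = 0.256768, cos α = -0.966473, sin β = 0.176713, cos β = -0.984262, cos(α−β) = 0.996637, d² = 19.434791. Work in radians in the unit-radius frame; every candidate has L = ρ·(t + p + q).
LSL: p² = 2 + d² − 2cos(α−β) + 2d(sin α − sin β) = 20.147357; p = √p² = 4.488581; φ = atan2(cos β − cos α, d + sin α − sin β) = -0.003963 rad; t = (φ − α) mod 2π = 3.397306 rad, q = (β − φ) mod 2π = 2.967910 rad → L = 4.69·(3.397306 + 4.488581 + 2.967910) = 4.69·10.853797 = 50.904306 m
RSR: p² = 2 + d² − 2cos(α−β) + 2d(sin β − sin α) = 18.735675; p = √p² = 4.328473; φ = atan2(cos α − cos β, d − sin α + sin β) = 0.004110 rad; t = (α − φ) mod 2π = 2.877806 rad, q = (φ − β) mod 2π = 3.323349 rad → L = 4.69·(2.877806 + 4.328473 + 3.323349) = 4.69·10.529627 = 49.383952 m
LSR: p² = d² − 2 + 2cos(α−β) + 2d(sin α + sin β) = 23.250064; p = √p² = 4.821832; φ = atan2(−cos α − cos β, d + sin α + sin β) − atan2(−2, p) = 0.776170 rad; t = (φ − α) mod 2π = 4.177439 rad, q = (φ − β) mod 2π = 4.095408 rad → L = 4.69·(4.177439 + 4.821832 + 4.095408) = 4.69·13.094679 = 61.414046 m
RSL: p² = d² − 2 + 2cos(α−β) − 2d(sin α + sin β) = 15.606067; p = √p² = 3.950452; φ = atan2(cos α + cos β, d − sin α − sin β) − atan2(2, p) = -0.924872 rad; t = (α − φ) mod 2π = 3.806788 rad, q = (β − φ) mod 2π = 3.888819 rad → L = 4.69·(3.806788 + 3.950452 + 3.888819) = 4.69·11.646058 = 54.620013 m
RLR: c = (6 − d² + 2cos(α−β) + 2d(sin α − sin β))/8 = -1.341959, |c| > 1 → infeasible
LRL: c = (6 − d² + 2cos(α−β) − 2d(sin α − sin β))/8 = -1.518420, |c| > 1 → infeasible
Shortest: RSR with L = 49.383952 m ≈ 49.3840 m
Convert RSR to answer units (arcs ×180/π): t = 2.877806·180/π = 164.8861°, p = ρ·p = 4.69·4.328473 = 20.3005 m, q = 3.323349·180/π = 190.4139°, L = 49.3840 m.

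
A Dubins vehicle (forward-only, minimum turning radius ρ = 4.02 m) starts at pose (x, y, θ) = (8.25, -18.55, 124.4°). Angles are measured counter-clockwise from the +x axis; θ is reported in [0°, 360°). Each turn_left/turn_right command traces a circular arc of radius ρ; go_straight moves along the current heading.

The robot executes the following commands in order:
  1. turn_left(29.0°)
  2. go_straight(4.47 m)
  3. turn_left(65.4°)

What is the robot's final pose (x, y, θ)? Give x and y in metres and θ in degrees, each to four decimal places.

set_pose: (x, y, θ) = (8.2500, -18.5500, 124.4000°), ρ = 4.02
turn_left(29.0°): centre at ρ to the left, rotate +29.0° → (6.7330, -17.2267, 153.4000°)
go_straight(4.47): x += 4.47·cos θ, y += 4.47·sin θ → (2.7362, -15.2252, 153.4000°)
turn_left(65.4°): centre at ρ to the left, rotate +65.4° → (-1.5828, -15.6867, 218.8000°)

(-1.5828, -15.6867, 218.8000°)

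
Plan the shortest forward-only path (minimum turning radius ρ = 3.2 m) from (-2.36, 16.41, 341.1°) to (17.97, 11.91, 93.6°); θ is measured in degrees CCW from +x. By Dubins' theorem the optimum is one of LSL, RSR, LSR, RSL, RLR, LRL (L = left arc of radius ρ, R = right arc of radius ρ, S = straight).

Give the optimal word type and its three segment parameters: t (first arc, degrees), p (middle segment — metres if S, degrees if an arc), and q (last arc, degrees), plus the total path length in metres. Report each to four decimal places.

Let ψ = atan2(Δy, Δx) = atan2(-4.50, 20.33) = -12.4811° be the start→goal bearing.
Normalize: d = |goal − start| / ρ = 20.822077/3.2 = 6.506899, α = (θ_start − ψ) mod 360° = 353.5811° = 6.171154 rad, β = (θ_goal − ψ) mod 360° = 106.0811° = 1.851464 rad.
Common terms: sin α = -0.111798, cos α = 0.993731, sin β = 0.960871, cos β = -0.276997, cos(α−β) = -0.382683, d² = 42.339736. Work in radians in the unit-radius frame; every candidate has L = ρ·(t + p + q).
LSL: p² = 2 + d² − 2cos(α−β) + 2d(sin α − sin β) = 31.145614; p = √p² = 5.580826; φ = atan2(cos β − cos α, d + sin α − sin β) = -0.229710 rad; t = (φ − α) mod 2π = 6.165507 rad, q = (β − φ) mod 2π = 2.081174 rad → L = 3.2·(6.165507 + 5.580826 + 2.081174) = 3.2·13.827506 = 44.248020 m
RSR: p² = 2 + d² − 2cos(α−β) + 2d(sin β − sin α) = 59.064593; p = √p² = 7.685349; φ = atan2(cos α − cos β, d − sin α + sin β) = 0.166107 rad; t = (α − φ) mod 2π = 6.005047 rad, q = (φ − β) mod 2π = 4.597829 rad → L = 3.2·(6.005047 + 7.685349 + 4.597829) = 3.2·18.288224 = 58.522318 m
LSR: p² = d² − 2 + 2cos(α−β) + 2d(sin α + sin β) = 50.624038; p = √p² = 7.115057; φ = atan2(−cos α − cos β, d + sin α + sin β) − atan2(−2, p) = 0.176894 rad; t = (φ − α) mod 2π = 0.288926 rad, q = (φ − β) mod 2π = 4.608615 rad → L = 3.2·(0.288926 + 7.115057 + 4.608615) = 3.2·12.012598 = 38.440314 m
RSL: p² = d² − 2 + 2cos(α−β) − 2d(sin α + sin β) = 28.524701; p = √p² = 5.340852; φ = atan2(cos α + cos β, d − sin α − sin β) − atan2(2, p) = -0.232299 rad; t = (α − φ) mod 2π = 0.120267 rad, q = (β − φ) mod 2π = 2.083762 rad → L = 3.2·(0.120267 + 5.340852 + 2.083762) = 3.2·7.544882 = 24.143621 m
RLR: c = (6 − d² + 2cos(α−β) + 2d(sin α − sin β))/8 = -6.383074, |c| > 1 → infeasible
LRL: c = (6 − d² + 2cos(α−β) − 2d(sin α − sin β))/8 = -2.893202, |c| > 1 → infeasible
Shortest: RSL with L = 24.143621 m ≈ 24.1436 m
Convert RSL to answer units (arcs ×180/π): t = 0.120267·180/π = 6.8908°, p = ρ·p = 3.2·5.340852 = 17.0907 m, q = 2.083762·180/π = 119.3908°, L = 24.1436 m.

RSL: t = 6.8908°, p = 17.0907 m, q = 119.3908°, L = 24.1436 m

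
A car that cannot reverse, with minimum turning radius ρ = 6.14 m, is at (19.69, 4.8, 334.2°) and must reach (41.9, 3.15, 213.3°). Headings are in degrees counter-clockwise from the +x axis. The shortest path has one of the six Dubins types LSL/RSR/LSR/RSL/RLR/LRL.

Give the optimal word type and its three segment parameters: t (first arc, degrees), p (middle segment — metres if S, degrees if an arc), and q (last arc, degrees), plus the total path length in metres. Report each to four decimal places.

LSR: t = 67.4879°, p = 10.7121 m, q = 188.3879°, L = 38.1326 m

Let ψ = atan2(Δy, Δx) = atan2(-1.65, 22.21) = -4.2487° be the start→goal bearing.
Normalize: d = |goal − start| / ρ = 22.271206/6.14 = 3.627232, α = (θ_start − ψ) mod 360° = 338.4487° = 5.907045 rad, β = (θ_goal − ψ) mod 360° = 217.5487° = 3.796942 rad.
Common terms: sin α = -0.367333, cos α = 0.930089, sin β = -0.609436, cos β = -0.792835, cos(α−β) = -0.513541, d² = 13.156813. Work in radians in the unit-radius frame; every candidate has L = ρ·(t + p + q).
LSL: p² = 2 + d² − 2cos(α−β) + 2d(sin α − sin β) = 17.940222; p = √p² = 4.235590; φ = atan2(cos β − cos α, d + sin α − sin β) = -0.418919 rad; t = (φ − α) mod 2π = 6.240407 rad, q = (β − φ) mod 2π = 4.215861 rad → L = 6.14·(6.240407 + 4.235590 + 4.215861) = 6.14·14.691858 = 90.208005 m
RSR: p² = 2 + d² − 2cos(α−β) + 2d(sin β − sin α) = 14.427569; p = √p² = 3.798364; φ = atan2(cos α − cos β, d − sin α + sin β) = 0.470797 rad; t = (α − φ) mod 2π = 5.436248 rad, q = (φ − β) mod 2π = 2.957040 rad → L = 6.14·(5.436248 + 3.798364 + 2.957040) = 6.14·12.191652 = 74.856746 m
LSR: p² = d² − 2 + 2cos(α−β) + 2d(sin α + sin β) = 3.043791; p = √p² = 1.744646; φ = atan2(−cos α − cos β, d + sin α + sin β) − atan2(−2, p) = 0.801746 rad; t = (φ − α) mod 2π = 1.177886 rad, q = (φ − β) mod 2π = 3.287989 rad → L = 6.14·(1.177886 + 1.744646 + 3.287989) = 6.14·6.210521 = 38.132601 m
RSL: p² = d² − 2 + 2cos(α−β) − 2d(sin α + sin β) = 17.215671; p = √p² = 4.149177; φ = atan2(cos α + cos β, d − sin α − sin β) − atan2(2, p) = -0.419360 rad; t = (α − φ) mod 2π = 0.043220 rad, q = (β − φ) mod 2π = 4.216302 rad → L = 6.14·(0.043220 + 4.149177 + 4.216302) = 6.14·8.408699 = 51.629410 m
RLR: c = (6 − d² + 2cos(α−β) + 2d(sin α − sin β))/8 = -0.803446; p = 2π − arccos c = 3.779328 rad; φ = atan2(cos α − cos β, d − sin α + sin β) = 0.470797 rad; t = (α − φ + p/2) mod 2π = 1.042727 rad, q = (α − β − t + p) mod 2π = 4.846704 rad → L = 6.14·(1.042727 + 3.779328 + 4.846704) = 6.14·9.668759 = 59.366180 m
LRL: c = (6 − d² + 2cos(α−β) − 2d(sin α − sin β))/8 = -1.242528, |c| > 1 → infeasible
Shortest: LSR with L = 38.132601 m ≈ 38.1326 m
Convert LSR to answer units (arcs ×180/π): t = 1.177886·180/π = 67.4879°, p = ρ·p = 6.14·1.744646 = 10.7121 m, q = 3.287989·180/π = 188.3879°, L = 38.1326 m.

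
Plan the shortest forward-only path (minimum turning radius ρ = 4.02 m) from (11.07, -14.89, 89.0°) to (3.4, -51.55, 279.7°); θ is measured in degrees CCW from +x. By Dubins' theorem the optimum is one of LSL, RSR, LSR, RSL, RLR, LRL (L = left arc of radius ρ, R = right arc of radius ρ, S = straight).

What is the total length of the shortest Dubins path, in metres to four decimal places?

Let ψ = atan2(Δy, Δx) = atan2(-36.66, -7.67) = -101.8170° be the start→goal bearing.
Normalize: d = |goal − start| / ρ = 37.453765/4.02 = 9.316857, α = (θ_start − ψ) mod 360° = 190.8170° = 3.330384 rad, β = (θ_goal − ψ) mod 360° = 21.5170° = 0.375542 rad.
Common terms: sin α = -0.187672, cos α = -0.982232, sin β = 0.366777, cos β = 0.930309, cos(α−β) = -0.982613, d² = 86.803823. Work in radians in the unit-radius frame; every candidate has L = ρ·(t + p + q).
LSL: p² = 2 + d² − 2cos(α−β) + 2d(sin α − sin β) = 80.437609; p = √p² = 8.968702; φ = atan2(cos β − cos α, d + sin α − sin β) = 0.214896 rad; t = (φ − α) mod 2π = 3.167697 rad, q = (β − φ) mod 2π = 0.160646 rad → L = 4.02·(3.167697 + 8.968702 + 0.160646) = 4.02·12.297045 = 49.434119 m
RSR: p² = 2 + d² − 2cos(α−β) + 2d(sin β − sin α) = 101.100488; p = √p² = 10.054874; φ = atan2(cos α − cos β, d − sin α + sin β) = -0.191376 rad; t = (α − φ) mod 2π = 3.521761 rad, q = (φ − β) mod 2π = 5.716267 rad → L = 4.02·(3.521761 + 10.054874 + 5.716267) = 4.02·19.292902 = 77.557464 m
LSR: p² = d² − 2 + 2cos(α−β) + 2d(sin α + sin β) = 86.175980; p = √p² = 9.283102; φ = atan2(−cos α − cos β, d + sin α + sin β) − atan2(−2, p) = 0.217669 rad; t = (φ − α) mod 2π = 3.170471 rad, q = (φ − β) mod 2π = 6.125313 rad → L = 4.02·(3.170471 + 9.283102 + 6.125313) = 4.02·18.578885 = 74.687119 m
RSL: p² = d² − 2 + 2cos(α−β) − 2d(sin α + sin β) = 79.501214; p = √p² = 8.916345; φ = atan2(cos α + cos β, d − sin α − sin β) − atan2(2, p) = -0.226337 rad; t = (α − φ) mod 2π = 3.556721 rad, q = (β − φ) mod 2π = 0.601879 rad → L = 4.02·(3.556721 + 8.916345 + 0.601879) = 4.02·13.074945 = 52.561281 m
RLR: c = (6 − d² + 2cos(α−β) + 2d(sin α − sin β))/8 = -11.637561, |c| > 1 → infeasible
LRL: c = (6 − d² + 2cos(α−β) − 2d(sin α − sin β))/8 = -9.054701, |c| > 1 → infeasible
Shortest: LSL with L = 49.434119 m ≈ 49.4341 m

49.4341 m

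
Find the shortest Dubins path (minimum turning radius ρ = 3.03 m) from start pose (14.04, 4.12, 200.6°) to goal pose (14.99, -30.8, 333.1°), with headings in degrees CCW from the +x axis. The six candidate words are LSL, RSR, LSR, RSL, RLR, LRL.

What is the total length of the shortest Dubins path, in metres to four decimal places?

Let ψ = atan2(Δy, Δx) = atan2(-34.92, 0.95) = -88.4417° be the start→goal bearing.
Normalize: d = |goal − start| / ρ = 34.932920/3.03 = 11.529017, α = (θ_start − ψ) mod 360° = 289.0417° = 5.044728 rad, β = (θ_goal − ψ) mod 360° = 61.5417° = 1.074104 rad.
Common terms: sin α = -0.945282, cos α = 0.326255, sin β = 0.879164, cos β = 0.476520, cos(α−β) = -0.675590, d² = 132.918222. Work in radians in the unit-radius frame; every candidate has L = ρ·(t + p + q).
LSL: p² = 2 + d² − 2cos(α−β) + 2d(sin α − sin β) = 94.201280; p = √p² = 9.705734; φ = atan2(cos β − cos α, d + sin α − sin β) = 0.015483 rad; t = (φ − α) mod 2π = 1.253939 rad, q = (β − φ) mod 2π = 1.058622 rad → L = 3.03·(1.253939 + 9.705734 + 1.058622) = 3.03·12.018296 = 36.415436 m
RSR: p² = 2 + d² − 2cos(α−β) + 2d(sin β − sin α) = 178.337524; p = √p² = 13.354307; φ = atan2(cos α − cos β, d − sin α + sin β) = -0.011252 rad; t = (α − φ) mod 2π = 5.055981 rad, q = (φ − β) mod 2π = 5.197829 rad → L = 3.03·(5.055981 + 13.354307 + 5.197829) = 3.03·23.608117 = 71.532594 m
LSR: p² = d² − 2 + 2cos(α−β) + 2d(sin α + sin β) = 128.042492; p = √p² = 11.315586; φ = atan2(−cos α − cos β, d + sin α + sin β) − atan2(−2, p) = 0.105022 rad; t = (φ − α) mod 2π = 1.343479 rad, q = (φ − β) mod 2π = 5.314103 rad → L = 3.03·(1.343479 + 11.315586 + 5.314103) = 3.03·17.973169 = 54.458701 m
RSL: p² = d² − 2 + 2cos(α−β) − 2d(sin α + sin β) = 131.091590; p = √p² = 11.449524; φ = atan2(cos α + cos β, d − sin α − sin β) − atan2(2, p) = -0.103811 rad; t = (α − φ) mod 2π = 5.148540 rad, q = (β − φ) mod 2π = 1.177916 rad → L = 3.03·(5.148540 + 11.449524 + 1.177916) = 3.03·17.775979 = 53.861217 m
RLR: c = (6 − d² + 2cos(α−β) + 2d(sin α − sin β))/8 = -21.292191, |c| > 1 → infeasible
LRL: c = (6 − d² + 2cos(α−β) − 2d(sin α − sin β))/8 = -10.775160, |c| > 1 → infeasible
Shortest: LSL with L = 36.415436 m ≈ 36.4154 m

36.4154 m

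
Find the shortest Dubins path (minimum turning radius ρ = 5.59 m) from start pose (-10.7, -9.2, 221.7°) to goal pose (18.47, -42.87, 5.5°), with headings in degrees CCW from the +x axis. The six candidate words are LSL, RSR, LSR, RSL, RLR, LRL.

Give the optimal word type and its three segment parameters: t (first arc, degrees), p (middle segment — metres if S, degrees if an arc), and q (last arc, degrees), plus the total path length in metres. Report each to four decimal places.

Let ψ = atan2(Δy, Δx) = atan2(-33.67, 29.17) = -49.0960° be the start→goal bearing.
Normalize: d = |goal − start| / ρ = 44.548376/5.59 = 7.969298, α = (θ_start − ψ) mod 360° = 270.7960° = 4.726282 rad, β = (θ_goal − ψ) mod 360° = 54.5960° = 0.952880 rad.
Common terms: sin α = -0.999904, cos α = 0.013892, sin β = 0.815087, cos β = 0.579338, cos(α−β) = -0.806960, d² = 63.509711. Work in radians in the unit-radius frame; every candidate has L = ρ·(t + p + q).
LSL: p² = 2 + d² − 2cos(α−β) + 2d(sin α − sin β) = 38.195228; p = √p² = 6.180229; φ = atan2(cos β − cos α, d + sin α − sin β) = 0.091621 rad; t = (φ − α) mod 2π = 1.648525 rad, q = (β − φ) mod 2π = 0.861259 rad → L = 5.59·(1.648525 + 6.180229 + 0.861259) = 5.59·8.690012 = 48.577169 m
RSR: p² = 2 + d² − 2cos(α−β) + 2d(sin β − sin α) = 96.052035; p = √p² = 9.800614; φ = atan2(cos α − cos β, d − sin α + sin β) = -0.057727 rad; t = (α − φ) mod 2π = 4.784009 rad, q = (φ − β) mod 2π = 5.272579 rad → L = 5.59·(4.784009 + 9.800614 + 5.272579) = 5.59·19.857201 = 111.001755 m
LSR: p² = d² − 2 + 2cos(α−β) + 2d(sin α + sin β) = 56.950078; p = √p² = 7.546528; φ = atan2(−cos α − cos β, d + sin α + sin β) − atan2(−2, p) = 0.183007 rad; t = (φ − α) mod 2π = 1.739911 rad, q = (φ − β) mod 2π = 5.513313 rad → L = 5.59·(1.739911 + 7.546528 + 5.513313) = 5.59·14.799751 = 82.730608 m
RSL: p² = d² − 2 + 2cos(α−β) − 2d(sin α + sin β) = 62.841503; p = √p² = 7.927263; φ = atan2(cos α + cos β, d − sin α − sin β) − atan2(2, p) = -0.174512 rad; t = (α − φ) mod 2π = 4.900794 rad, q = (β − φ) mod 2π = 1.127392 rad → L = 5.59·(4.900794 + 7.927263 + 1.127392) = 5.59·13.955449 = 78.010958 m
RLR: c = (6 − d² + 2cos(α−β) + 2d(sin α − sin β))/8 = -11.006504, |c| > 1 → infeasible
LRL: c = (6 − d² + 2cos(α−β) − 2d(sin α − sin β))/8 = -3.774404, |c| > 1 → infeasible
Shortest: LSL with L = 48.577169 m ≈ 48.5772 m
Convert LSL to answer units (arcs ×180/π): t = 1.648525·180/π = 94.4535°, p = ρ·p = 5.59·6.180229 = 34.5475 m, q = 0.861259·180/π = 49.3465°, L = 48.5772 m.

LSL: t = 94.4535°, p = 34.5475 m, q = 49.3465°, L = 48.5772 m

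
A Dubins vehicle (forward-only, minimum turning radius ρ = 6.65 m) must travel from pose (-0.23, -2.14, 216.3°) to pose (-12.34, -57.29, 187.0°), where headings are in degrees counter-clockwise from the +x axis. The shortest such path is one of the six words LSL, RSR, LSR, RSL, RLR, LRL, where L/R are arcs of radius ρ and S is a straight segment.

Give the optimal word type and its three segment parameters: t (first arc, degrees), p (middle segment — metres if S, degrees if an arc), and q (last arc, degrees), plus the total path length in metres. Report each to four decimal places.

Let ψ = atan2(Δy, Δx) = atan2(-55.15, -12.11) = -102.3846° be the start→goal bearing.
Normalize: d = |goal − start| / ρ = 56.463923/6.65 = 8.490815, α = (θ_start − ψ) mod 360° = 318.6846° = 5.562096 rad, β = (θ_goal − ψ) mod 360° = 289.3846° = 5.050715 rad.
Common terms: sin α = -0.660203, cos α = 0.751087, sin β = -0.943312, cos β = 0.331908, cos(α−β) = 0.872069, d² = 72.093948. Work in radians in the unit-radius frame; every candidate has L = ρ·(t + p + q).
LSL: p² = 2 + d² − 2cos(α−β) + 2d(sin α − sin β) = 77.157453; p = √p² = 8.783932; φ = atan2(cos β − cos α, d + sin α − sin β) = -0.047739 rad; t = (φ − α) mod 2π = 0.673350 rad, q = (β − φ) mod 2π = 5.098454 rad → L = 6.65·(0.673350 + 8.783932 + 5.098454) = 6.65·14.555735 = 96.795640 m
RSR: p² = 2 + d² − 2cos(α−β) + 2d(sin β − sin α) = 67.542165; p = √p² = 8.218404; φ = atan2(cos α − cos β, d − sin α + sin β) = 0.051027 rad; t = (α − φ) mod 2π = 5.511069 rad, q = (φ − β) mod 2π = 1.283498 rad → L = 6.65·(5.511069 + 8.218404 + 1.283498) = 6.65·15.012971 = 99.836256 m
LSR: p² = d² − 2 + 2cos(α−β) + 2d(sin α + sin β) = 44.607786; p = √p² = 6.678906; φ = atan2(−cos α − cos β, d + sin α + sin β) − atan2(−2, p) = 0.134984 rad; t = (φ − α) mod 2π = 0.856074 rad, q = (φ − β) mod 2π = 1.367455 rad → L = 6.65·(0.856074 + 6.678906 + 1.367455) = 6.65·8.902435 = 59.201191 m
RSL: p² = d² − 2 + 2cos(α−β) − 2d(sin α + sin β) = 99.068386; p = √p² = 9.953310; φ = atan2(cos α + cos β, d − sin α − sin β) − atan2(2, p) = -0.091419 rad; t = (α − φ) mod 2π = 5.653515 rad, q = (β − φ) mod 2π = 5.142133 rad → L = 6.65·(5.653515 + 9.953310 + 5.142133) = 6.65·20.748959 = 137.980574 m
RLR: c = (6 − d² + 2cos(α−β) + 2d(sin α − sin β))/8 = -7.442771, |c| > 1 → infeasible
LRL: c = (6 − d² + 2cos(α−β) − 2d(sin α − sin β))/8 = -8.644682, |c| > 1 → infeasible
Shortest: LSR with L = 59.201191 m ≈ 59.2012 m
Convert LSR to answer units (arcs ×180/π): t = 0.856074·180/π = 49.0494°, p = ρ·p = 6.65·6.678906 = 44.4147 m, q = 1.367455·180/π = 78.3494°, L = 59.2012 m.

LSR: t = 49.0494°, p = 44.4147 m, q = 78.3494°, L = 59.2012 m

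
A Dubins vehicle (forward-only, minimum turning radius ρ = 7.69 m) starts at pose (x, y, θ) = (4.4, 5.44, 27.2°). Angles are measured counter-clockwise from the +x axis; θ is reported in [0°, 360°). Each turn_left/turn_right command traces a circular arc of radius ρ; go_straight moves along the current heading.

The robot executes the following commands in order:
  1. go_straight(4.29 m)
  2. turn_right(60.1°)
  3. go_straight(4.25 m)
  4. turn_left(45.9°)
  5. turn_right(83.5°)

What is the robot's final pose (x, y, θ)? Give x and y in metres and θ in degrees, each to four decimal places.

set_pose: (x, y, θ) = (4.4000, 5.4400, 27.2000°), ρ = 7.69
go_straight(4.29): x += 4.29·cos θ, y += 4.29·sin θ → (8.2156, 7.4010, 27.2000°)
turn_right(60.1°): centre at ρ to the right, rotate −60.1° → (15.9077, 7.0180, -32.9000° ≡ 327.1000°)
go_straight(4.25): x += 4.25·cos θ, y += 4.25·sin θ → (19.4761, 4.7095, 327.1000°)
turn_left(45.9°): centre at ρ to the left, rotate +45.9° → (25.3830, 3.6733, 373.0000° ≡ 13.0000°)
turn_right(83.5°): centre at ρ to the right, rotate −83.5° → (34.3617, -1.2526, -70.5000° ≡ 289.5000°)

(34.3617, -1.2526, 289.5000°)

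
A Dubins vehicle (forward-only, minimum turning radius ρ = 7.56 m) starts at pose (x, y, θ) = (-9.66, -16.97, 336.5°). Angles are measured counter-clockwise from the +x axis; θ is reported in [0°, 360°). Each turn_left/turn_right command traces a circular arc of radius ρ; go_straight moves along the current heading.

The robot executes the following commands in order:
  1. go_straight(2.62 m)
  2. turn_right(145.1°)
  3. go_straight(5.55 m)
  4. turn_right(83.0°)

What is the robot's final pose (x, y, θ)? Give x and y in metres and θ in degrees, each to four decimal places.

set_pose: (x, y, θ) = (-9.6600, -16.9700, 336.5000°), ρ = 7.56
go_straight(2.62): x += 2.62·cos θ, y += 2.62·sin θ → (-7.2573, -18.0147, 336.5000°)
turn_right(145.1°): centre at ρ to the right, rotate −145.1° → (-8.7776, -32.3585, 191.4000°)
go_straight(5.55): x += 5.55·cos θ, y += 5.55·sin θ → (-14.2181, -33.4555, 191.4000°)
turn_right(83.0°): centre at ρ to the right, rotate −83.0° → (-22.8859, -28.4310, 108.4000°)

(-22.8859, -28.4310, 108.4000°)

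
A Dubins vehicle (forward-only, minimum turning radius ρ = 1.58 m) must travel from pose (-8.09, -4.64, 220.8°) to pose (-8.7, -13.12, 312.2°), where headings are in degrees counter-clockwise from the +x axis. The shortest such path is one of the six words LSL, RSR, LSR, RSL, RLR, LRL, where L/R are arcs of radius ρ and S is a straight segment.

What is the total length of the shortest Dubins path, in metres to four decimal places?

8.7610 m

Let ψ = atan2(Δy, Δx) = atan2(-8.48, -0.61) = -94.1144° be the start→goal bearing.
Normalize: d = |goal − start| / ρ = 8.501912/1.58 = 5.380957, α = (θ_start − ψ) mod 360° = 314.9144° = 5.496294 rad, β = (θ_goal − ψ) mod 360° = 46.3144° = 0.808339 rad.
Common terms: sin α = -0.708162, cos α = 0.706050, sin β = 0.723141, cos β = 0.690700, cos(α−β) = -0.024432, d² = 28.954695. Work in radians in the unit-radius frame; every candidate has L = ρ·(t + p + q).
LSL: p² = 2 + d² − 2cos(α−β) + 2d(sin α − sin β) = 15.599998; p = √p² = 3.949683; φ = atan2(cos β − cos α, d + sin α − sin β) = -0.003886 rad; t = (φ − α) mod 2π = 0.783005 rad, q = (β − φ) mod 2π = 0.812225 rad → L = 1.58·(0.783005 + 3.949683 + 0.812225) = 1.58·5.544914 = 8.760965 m
RSR: p² = 2 + d² − 2cos(α−β) + 2d(sin β − sin α) = 46.407120; p = √p² = 6.812277; φ = atan2(cos α − cos β, d − sin α + sin β) = 0.002253 rad; t = (α − φ) mod 2π = 5.494040 rad, q = (φ − β) mod 2π = 5.477099 rad → L = 1.58·(5.494040 + 6.812277 + 5.477099) = 1.58·17.783417 = 28.097799 m
LSR: p² = d² − 2 + 2cos(α−β) + 2d(sin α + sin β) = 27.067033; p = √p² = 5.202599; φ = atan2(−cos α − cos β, d + sin α + sin β) − atan2(−2, p) = 0.113714 rad; t = (φ − α) mod 2π = 0.900605 rad, q = (φ − β) mod 2π = 5.588560 rad → L = 1.58·(0.900605 + 5.202599 + 5.588560) = 1.58·11.691764 = 18.472987 m
RSL: p² = d² − 2 + 2cos(α−β) − 2d(sin α + sin β) = 26.744628; p = √p² = 5.171521; φ = atan2(cos α + cos β, d − sin α − sin β) − atan2(2, p) = -0.114371 rad; t = (α − φ) mod 2π = 5.610665 rad, q = (β − φ) mod 2π = 0.922710 rad → L = 1.58·(5.610665 + 5.171521 + 0.922710) = 1.58·11.704896 = 18.493735 m
RLR: c = (6 − d² + 2cos(α−β) + 2d(sin α − sin β))/8 = -4.800890, |c| > 1 → infeasible
LRL: c = (6 − d² + 2cos(α−β) − 2d(sin α − sin β))/8 = -0.950000; p = 2π − arccos c = 3.459154 rad; φ = atan2(cos β − cos α, d + sin α − sin β) = -0.003886 rad; t = (φ − α + p/2) mod 2π = 2.512582 rad, q = (β − α − t + p) mod 2π = 2.541802 rad → L = 1.58·(2.512582 + 3.459154 + 2.541802) = 1.58·8.513538 = 13.451391 m
Shortest: LSL with L = 8.760965 m ≈ 8.7610 m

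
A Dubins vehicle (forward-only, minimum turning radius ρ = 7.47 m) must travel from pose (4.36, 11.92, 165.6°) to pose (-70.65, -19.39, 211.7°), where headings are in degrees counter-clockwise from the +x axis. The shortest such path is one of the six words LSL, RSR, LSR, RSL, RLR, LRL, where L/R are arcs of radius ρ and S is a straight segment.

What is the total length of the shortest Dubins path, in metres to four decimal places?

81.6303 m

Let ψ = atan2(Δy, Δx) = atan2(-31.31, -75.01) = -157.3438° be the start→goal bearing.
Normalize: d = |goal − start| / ρ = 81.282324/7.47 = 10.881168, α = (θ_start − ψ) mod 360° = 322.9438° = 5.636433 rad, β = (θ_goal − ψ) mod 360° = 9.0438° = 0.157844 rad.
Common terms: sin α = -0.602598, cos α = 0.798045, sin β = 0.157190, cos β = 0.987568, cos(α−β) = 0.693402, d² = 118.399814. Work in radians in the unit-radius frame; every candidate has L = ρ·(t + p + q).
LSL: p² = 2 + d² − 2cos(α−β) + 2d(sin α − sin β) = 102.478258; p = √p² = 10.123155; φ = atan2(cos β − cos α, d + sin α − sin β) = 0.018723 rad; t = (φ − α) mod 2π = 0.665475 rad, q = (β − φ) mod 2π = 0.139121 rad → L = 7.47·(0.665475 + 10.123155 + 0.139121) = 7.47·10.927751 = 81.630303 m
RSR: p² = 2 + d² − 2cos(α−β) + 2d(sin β − sin α) = 135.547763; p = √p² = 11.642498; φ = atan2(cos α − cos β, d − sin α + sin β) = -0.016279 rad; t = (α − φ) mod 2π = 5.652712 rad, q = (φ − β) mod 2π = 6.109062 rad → L = 7.47·(5.652712 + 11.642498 + 6.109062) = 7.47·23.404272 = 174.829912 m
LSR: p² = d² − 2 + 2cos(α−β) + 2d(sin α + sin β) = 108.093490; p = √p² = 10.396802; φ = atan2(−cos α − cos β, d + sin α + sin β) − atan2(−2, p) = 0.020581 rad; t = (φ − α) mod 2π = 0.667334 rad, q = (φ − β) mod 2π = 6.145922 rad → L = 7.47·(0.667334 + 10.396802 + 6.145922) = 7.47·17.210058 = 128.559133 m
RSL: p² = d² − 2 + 2cos(α−β) − 2d(sin α + sin β) = 127.479746; p = √p² = 11.290693; φ = atan2(cos α + cos β, d − sin α − sin β) − atan2(2, p) = -0.018957 rad; t = (α − φ) mod 2π = 5.655390 rad, q = (β − φ) mod 2π = 0.176801 rad → L = 7.47·(5.655390 + 11.290693 + 0.176801) = 7.47·17.122884 = 127.907945 m
RLR: c = (6 − d² + 2cos(α−β) + 2d(sin α − sin β))/8 = -15.943470, |c| > 1 → infeasible
LRL: c = (6 − d² + 2cos(α−β) − 2d(sin α − sin β))/8 = -11.809782, |c| > 1 → infeasible
Shortest: LSL with L = 81.630303 m ≈ 81.6303 m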